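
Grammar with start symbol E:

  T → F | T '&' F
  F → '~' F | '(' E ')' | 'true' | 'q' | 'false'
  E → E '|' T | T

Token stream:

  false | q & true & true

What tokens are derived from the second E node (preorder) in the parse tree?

[E [E [T [F false]]] | [T [T [T [F q]] & [F true]] & [F true]]]

false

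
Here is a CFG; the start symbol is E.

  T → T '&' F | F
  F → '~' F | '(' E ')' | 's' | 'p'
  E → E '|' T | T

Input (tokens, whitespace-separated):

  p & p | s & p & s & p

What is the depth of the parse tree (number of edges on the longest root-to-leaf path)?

[E [E [T [T [F p]] & [F p]]] | [T [T [T [T [F s]] & [F p]] & [F s]] & [F p]]]

6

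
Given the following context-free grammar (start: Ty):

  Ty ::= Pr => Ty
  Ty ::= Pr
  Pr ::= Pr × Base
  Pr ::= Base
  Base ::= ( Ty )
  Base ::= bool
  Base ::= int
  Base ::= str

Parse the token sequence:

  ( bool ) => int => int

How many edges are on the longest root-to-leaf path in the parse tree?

[Ty [Pr [Base ( [Ty [Pr [Base bool]]] )]] => [Ty [Pr [Base int]] => [Ty [Pr [Base int]]]]]

6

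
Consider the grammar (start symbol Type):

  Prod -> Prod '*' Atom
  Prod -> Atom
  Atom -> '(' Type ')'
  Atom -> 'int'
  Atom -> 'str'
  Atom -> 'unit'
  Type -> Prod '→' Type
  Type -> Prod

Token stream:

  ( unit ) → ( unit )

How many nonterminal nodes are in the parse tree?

12

[Type [Prod [Atom ( [Type [Prod [Atom unit]]] )]] → [Type [Prod [Atom ( [Type [Prod [Atom unit]]] )]]]]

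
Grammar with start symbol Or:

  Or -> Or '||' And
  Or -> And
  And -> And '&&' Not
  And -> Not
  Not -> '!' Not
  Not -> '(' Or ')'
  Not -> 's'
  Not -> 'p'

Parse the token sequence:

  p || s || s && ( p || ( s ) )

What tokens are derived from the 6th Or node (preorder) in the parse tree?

[Or [Or [Or [And [Not p]]] || [And [Not s]]] || [And [And [Not s]] && [Not ( [Or [Or [And [Not p]]] || [And [Not ( [Or [And [Not s]]] )]]] )]]]

s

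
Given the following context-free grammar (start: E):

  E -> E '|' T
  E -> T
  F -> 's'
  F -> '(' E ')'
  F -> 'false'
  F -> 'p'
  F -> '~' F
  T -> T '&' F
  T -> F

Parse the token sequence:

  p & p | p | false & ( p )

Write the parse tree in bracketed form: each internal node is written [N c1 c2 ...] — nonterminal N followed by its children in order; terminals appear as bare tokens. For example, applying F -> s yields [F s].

E
E | T
E | T | T
T | T | T
T & F | T | T
F & F | T | T
p & F | T | T
p & p | T | T
p & p | F | T
p & p | p | T
p & p | p | T & F
p & p | p | F & F
p & p | p | false & F
p & p | p | false & ( E )
p & p | p | false & ( T )
p & p | p | false & ( F )
p & p | p | false & ( p )

[E [E [E [T [T [F p]] & [F p]]] | [T [F p]]] | [T [T [F false]] & [F ( [E [T [F p]]] )]]]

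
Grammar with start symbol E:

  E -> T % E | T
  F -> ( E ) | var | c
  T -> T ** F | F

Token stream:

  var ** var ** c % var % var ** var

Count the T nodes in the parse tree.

6

[E [T [T [T [F var]] ** [F var]] ** [F c]] % [E [T [F var]] % [E [T [T [F var]] ** [F var]]]]]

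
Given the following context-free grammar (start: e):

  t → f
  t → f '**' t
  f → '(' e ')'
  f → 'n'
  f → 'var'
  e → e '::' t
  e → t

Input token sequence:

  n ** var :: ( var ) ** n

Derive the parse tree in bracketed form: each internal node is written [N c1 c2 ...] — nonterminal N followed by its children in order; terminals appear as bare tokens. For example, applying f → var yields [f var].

e
e :: t
t :: t
f ** t :: t
n ** t :: t
n ** f :: t
n ** var :: t
n ** var :: f ** t
n ** var :: ( e ) ** t
n ** var :: ( t ) ** t
n ** var :: ( f ) ** t
n ** var :: ( var ) ** t
n ** var :: ( var ) ** f
n ** var :: ( var ) ** n

[e [e [t [f n] ** [t [f var]]]] :: [t [f ( [e [t [f var]]] )] ** [t [f n]]]]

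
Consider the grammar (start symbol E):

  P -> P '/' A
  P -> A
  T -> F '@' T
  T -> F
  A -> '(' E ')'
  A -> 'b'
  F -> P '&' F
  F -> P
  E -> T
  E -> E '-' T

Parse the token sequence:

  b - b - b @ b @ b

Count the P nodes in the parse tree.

5

[E [E [E [T [F [P [A b]]]]] - [T [F [P [A b]]]]] - [T [F [P [A b]]] @ [T [F [P [A b]]] @ [T [F [P [A b]]]]]]]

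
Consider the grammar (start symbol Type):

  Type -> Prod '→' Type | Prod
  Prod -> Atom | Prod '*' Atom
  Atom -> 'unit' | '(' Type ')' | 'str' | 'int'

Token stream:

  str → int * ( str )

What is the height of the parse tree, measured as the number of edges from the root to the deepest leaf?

[Type [Prod [Atom str]] → [Type [Prod [Prod [Atom int]] * [Atom ( [Type [Prod [Atom str]]] )]]]]

7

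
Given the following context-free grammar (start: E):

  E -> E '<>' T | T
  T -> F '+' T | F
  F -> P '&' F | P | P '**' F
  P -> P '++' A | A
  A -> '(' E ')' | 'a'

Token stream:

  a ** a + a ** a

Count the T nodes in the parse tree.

2

[E [T [F [P [A a]] ** [F [P [A a]]]] + [T [F [P [A a]] ** [F [P [A a]]]]]]]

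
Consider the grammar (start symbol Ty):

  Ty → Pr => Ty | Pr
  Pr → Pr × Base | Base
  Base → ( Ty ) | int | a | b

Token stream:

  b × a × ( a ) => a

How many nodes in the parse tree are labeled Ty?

3

[Ty [Pr [Pr [Pr [Base b]] × [Base a]] × [Base ( [Ty [Pr [Base a]]] )]] => [Ty [Pr [Base a]]]]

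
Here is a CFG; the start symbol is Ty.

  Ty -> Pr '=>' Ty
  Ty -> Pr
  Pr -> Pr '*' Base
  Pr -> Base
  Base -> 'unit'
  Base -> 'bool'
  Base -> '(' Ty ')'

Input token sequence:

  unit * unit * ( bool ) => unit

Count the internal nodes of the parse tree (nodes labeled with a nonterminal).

13

[Ty [Pr [Pr [Pr [Base unit]] * [Base unit]] * [Base ( [Ty [Pr [Base bool]]] )]] => [Ty [Pr [Base unit]]]]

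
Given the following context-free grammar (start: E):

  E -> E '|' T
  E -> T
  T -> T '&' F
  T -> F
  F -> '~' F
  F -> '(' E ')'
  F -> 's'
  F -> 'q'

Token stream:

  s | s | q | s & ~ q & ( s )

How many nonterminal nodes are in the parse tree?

20

[E [E [E [E [T [F s]]] | [T [F s]]] | [T [F q]]] | [T [T [T [F s]] & [F ~ [F q]]] & [F ( [E [T [F s]]] )]]]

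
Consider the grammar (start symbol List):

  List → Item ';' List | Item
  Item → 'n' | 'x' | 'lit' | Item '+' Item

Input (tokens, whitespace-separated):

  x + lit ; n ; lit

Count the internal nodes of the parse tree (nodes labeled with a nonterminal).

[List [Item [Item x] + [Item lit]] ; [List [Item n] ; [List [Item lit]]]]

8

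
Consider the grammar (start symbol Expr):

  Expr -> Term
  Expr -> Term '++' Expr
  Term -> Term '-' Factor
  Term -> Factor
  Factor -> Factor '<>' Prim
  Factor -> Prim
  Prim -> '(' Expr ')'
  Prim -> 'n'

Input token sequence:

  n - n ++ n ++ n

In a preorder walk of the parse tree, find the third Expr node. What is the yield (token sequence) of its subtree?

n

[Expr [Term [Term [Factor [Prim n]]] - [Factor [Prim n]]] ++ [Expr [Term [Factor [Prim n]]] ++ [Expr [Term [Factor [Prim n]]]]]]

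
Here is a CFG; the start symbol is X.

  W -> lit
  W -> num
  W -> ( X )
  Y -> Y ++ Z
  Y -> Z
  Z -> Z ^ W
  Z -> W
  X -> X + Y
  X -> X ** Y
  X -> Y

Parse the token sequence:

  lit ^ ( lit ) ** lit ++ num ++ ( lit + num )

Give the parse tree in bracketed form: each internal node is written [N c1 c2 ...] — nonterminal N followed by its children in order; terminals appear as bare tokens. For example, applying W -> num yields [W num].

[X [X [Y [Z [Z [W lit]] ^ [W ( [X [Y [Z [W lit]]]] )]]]] ** [Y [Y [Y [Z [W lit]]] ++ [Z [W num]]] ++ [Z [W ( [X [X [Y [Z [W lit]]]] + [Y [Z [W num]]]] )]]]]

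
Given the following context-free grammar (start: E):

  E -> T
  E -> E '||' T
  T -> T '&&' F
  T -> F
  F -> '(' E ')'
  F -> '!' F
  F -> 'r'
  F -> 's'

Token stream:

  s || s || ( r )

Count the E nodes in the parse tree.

[E [E [E [T [F s]]] || [T [F s]]] || [T [F ( [E [T [F r]]] )]]]

4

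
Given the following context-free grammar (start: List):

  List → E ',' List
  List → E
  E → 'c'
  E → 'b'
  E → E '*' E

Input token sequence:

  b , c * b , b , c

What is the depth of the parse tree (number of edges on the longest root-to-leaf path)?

5

[List [E b] , [List [E [E c] * [E b]] , [List [E b] , [List [E c]]]]]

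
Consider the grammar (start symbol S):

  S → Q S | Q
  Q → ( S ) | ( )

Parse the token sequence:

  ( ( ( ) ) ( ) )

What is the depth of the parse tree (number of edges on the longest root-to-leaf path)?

[S [Q ( [S [Q ( [S [Q ( )]] )] [S [Q ( )]]] )]]

6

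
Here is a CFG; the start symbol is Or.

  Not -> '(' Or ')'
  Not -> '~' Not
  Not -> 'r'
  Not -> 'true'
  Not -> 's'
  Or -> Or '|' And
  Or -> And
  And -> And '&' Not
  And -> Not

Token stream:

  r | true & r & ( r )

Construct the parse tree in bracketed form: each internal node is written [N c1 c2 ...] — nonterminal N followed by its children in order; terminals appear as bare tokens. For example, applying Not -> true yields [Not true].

[Or [Or [And [Not r]]] | [And [And [And [Not true]] & [Not r]] & [Not ( [Or [And [Not r]]] )]]]

Or
Or | And
And | And
Not | And
r | And
r | And & Not
r | And & Not & Not
r | Not & Not & Not
r | true & Not & Not
r | true & r & Not
r | true & r & ( Or )
r | true & r & ( And )
r | true & r & ( Not )
r | true & r & ( r )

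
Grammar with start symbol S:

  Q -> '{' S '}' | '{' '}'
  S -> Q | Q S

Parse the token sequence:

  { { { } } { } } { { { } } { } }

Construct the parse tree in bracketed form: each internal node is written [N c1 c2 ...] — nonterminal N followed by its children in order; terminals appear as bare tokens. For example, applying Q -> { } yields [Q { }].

[S [Q { [S [Q { [S [Q { }]] }] [S [Q { }]]] }] [S [Q { [S [Q { [S [Q { }]] }] [S [Q { }]]] }]]]

S
Q S
{ S } S
{ Q S } S
{ { S } S } S
{ { Q } S } S
{ { { } } S } S
{ { { } } Q } S
{ { { } } { } } S
{ { { } } { } } Q
{ { { } } { } } { S }
{ { { } } { } } { Q S }
{ { { } } { } } { { S } S }
{ { { } } { } } { { Q } S }
{ { { } } { } } { { { } } S }
{ { { } } { } } { { { } } Q }
{ { { } } { } } { { { } } { } }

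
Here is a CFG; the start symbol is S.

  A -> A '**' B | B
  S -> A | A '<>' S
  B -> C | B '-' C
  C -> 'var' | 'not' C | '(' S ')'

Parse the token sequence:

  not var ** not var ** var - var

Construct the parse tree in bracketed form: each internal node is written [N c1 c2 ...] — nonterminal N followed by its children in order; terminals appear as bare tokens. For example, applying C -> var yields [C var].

[S [A [A [A [B [C not [C var]]]] ** [B [C not [C var]]]] ** [B [B [C var]] - [C var]]]]

S
A
A ** B
A ** B ** B
B ** B ** B
C ** B ** B
not C ** B ** B
not var ** B ** B
not var ** C ** B
not var ** not C ** B
not var ** not var ** B
not var ** not var ** B - C
not var ** not var ** C - C
not var ** not var ** var - C
not var ** not var ** var - var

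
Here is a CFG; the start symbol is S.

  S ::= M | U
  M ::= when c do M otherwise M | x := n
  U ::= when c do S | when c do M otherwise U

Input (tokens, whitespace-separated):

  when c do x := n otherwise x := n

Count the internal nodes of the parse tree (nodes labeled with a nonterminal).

4

[S [M when c do [M x := n] otherwise [M x := n]]]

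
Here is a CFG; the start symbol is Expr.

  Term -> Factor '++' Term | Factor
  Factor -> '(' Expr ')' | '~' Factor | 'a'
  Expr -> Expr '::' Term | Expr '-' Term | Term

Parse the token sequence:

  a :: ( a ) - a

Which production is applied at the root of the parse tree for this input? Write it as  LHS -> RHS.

[Expr [Expr [Expr [Term [Factor a]]] :: [Term [Factor ( [Expr [Term [Factor a]]] )]]] - [Term [Factor a]]]

Expr -> Expr '-' Term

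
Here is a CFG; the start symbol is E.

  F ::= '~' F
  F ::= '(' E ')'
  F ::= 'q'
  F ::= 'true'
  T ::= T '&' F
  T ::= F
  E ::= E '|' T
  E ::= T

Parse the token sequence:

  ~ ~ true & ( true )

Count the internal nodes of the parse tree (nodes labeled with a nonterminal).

[E [T [T [F ~ [F ~ [F true]]]] & [F ( [E [T [F true]]] )]]]

10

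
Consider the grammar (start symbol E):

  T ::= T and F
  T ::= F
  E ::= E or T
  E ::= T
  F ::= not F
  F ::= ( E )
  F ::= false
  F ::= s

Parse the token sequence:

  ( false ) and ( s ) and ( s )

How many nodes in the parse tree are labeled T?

6

[E [T [T [T [F ( [E [T [F false]]] )]] and [F ( [E [T [F s]]] )]] and [F ( [E [T [F s]]] )]]]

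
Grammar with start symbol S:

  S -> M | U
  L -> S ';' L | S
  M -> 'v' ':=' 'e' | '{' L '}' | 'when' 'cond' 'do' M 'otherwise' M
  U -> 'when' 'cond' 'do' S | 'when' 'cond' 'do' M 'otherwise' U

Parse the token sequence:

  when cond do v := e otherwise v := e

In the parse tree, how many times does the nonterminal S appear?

1

[S [M when cond do [M v := e] otherwise [M v := e]]]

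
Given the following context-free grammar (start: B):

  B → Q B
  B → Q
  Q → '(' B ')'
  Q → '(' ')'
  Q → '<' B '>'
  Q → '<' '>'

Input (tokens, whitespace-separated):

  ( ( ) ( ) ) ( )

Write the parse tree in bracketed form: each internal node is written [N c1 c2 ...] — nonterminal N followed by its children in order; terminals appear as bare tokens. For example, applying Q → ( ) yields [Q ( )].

[B [Q ( [B [Q ( )] [B [Q ( )]]] )] [B [Q ( )]]]

B
Q B
( B ) B
( Q B ) B
( ( ) B ) B
( ( ) Q ) B
( ( ) ( ) ) B
( ( ) ( ) ) Q
( ( ) ( ) ) ( )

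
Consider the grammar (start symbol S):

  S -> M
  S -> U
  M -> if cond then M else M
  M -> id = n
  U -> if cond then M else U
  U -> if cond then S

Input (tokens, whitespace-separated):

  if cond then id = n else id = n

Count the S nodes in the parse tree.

[S [M if cond then [M id = n] else [M id = n]]]

1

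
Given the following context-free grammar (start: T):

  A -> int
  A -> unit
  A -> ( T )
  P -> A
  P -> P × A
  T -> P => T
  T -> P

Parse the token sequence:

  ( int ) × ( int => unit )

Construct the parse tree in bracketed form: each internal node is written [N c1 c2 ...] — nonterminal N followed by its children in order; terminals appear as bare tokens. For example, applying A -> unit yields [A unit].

[T [P [P [A ( [T [P [A int]]] )]] × [A ( [T [P [A int]] => [T [P [A unit]]]] )]]]

T
P
P × A
A × A
( T ) × A
( P ) × A
( A ) × A
( int ) × A
( int ) × ( T )
( int ) × ( P => T )
( int ) × ( A => T )
( int ) × ( int => T )
( int ) × ( int => P )
( int ) × ( int => A )
( int ) × ( int => unit )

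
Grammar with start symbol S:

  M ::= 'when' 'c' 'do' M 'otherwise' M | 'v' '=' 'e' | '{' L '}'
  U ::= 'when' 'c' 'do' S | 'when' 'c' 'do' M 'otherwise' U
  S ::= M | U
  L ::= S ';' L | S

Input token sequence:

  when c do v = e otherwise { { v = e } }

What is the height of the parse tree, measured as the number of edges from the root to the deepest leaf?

9

[S [M when c do [M v = e] otherwise [M { [L [S [M { [L [S [M v = e]]] }]]] }]]]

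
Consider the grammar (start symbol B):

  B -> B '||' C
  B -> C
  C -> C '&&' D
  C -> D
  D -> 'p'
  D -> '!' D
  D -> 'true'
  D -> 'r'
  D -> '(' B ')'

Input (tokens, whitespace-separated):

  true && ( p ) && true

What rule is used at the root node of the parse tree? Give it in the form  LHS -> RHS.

B -> C

[B [C [C [C [D true]] && [D ( [B [C [D p]]] )]] && [D true]]]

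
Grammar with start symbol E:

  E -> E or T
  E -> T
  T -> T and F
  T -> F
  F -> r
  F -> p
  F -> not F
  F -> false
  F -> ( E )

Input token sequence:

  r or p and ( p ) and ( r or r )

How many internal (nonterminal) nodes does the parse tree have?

[E [E [T [F r]]] or [T [T [T [F p]] and [F ( [E [T [F p]]] )]] and [F ( [E [E [T [F r]]] or [T [F r]]] )]]]

19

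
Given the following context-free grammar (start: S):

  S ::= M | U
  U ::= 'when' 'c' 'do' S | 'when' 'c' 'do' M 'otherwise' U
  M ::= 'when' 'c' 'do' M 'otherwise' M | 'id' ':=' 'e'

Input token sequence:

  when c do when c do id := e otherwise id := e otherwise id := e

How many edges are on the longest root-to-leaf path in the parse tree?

[S [M when c do [M when c do [M id := e] otherwise [M id := e]] otherwise [M id := e]]]

4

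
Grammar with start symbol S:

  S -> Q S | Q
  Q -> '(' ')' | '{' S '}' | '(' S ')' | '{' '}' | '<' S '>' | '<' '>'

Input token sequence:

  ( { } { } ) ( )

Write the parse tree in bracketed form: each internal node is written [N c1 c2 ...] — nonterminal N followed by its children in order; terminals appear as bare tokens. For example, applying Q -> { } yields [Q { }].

S
Q S
( S ) S
( Q S ) S
( { } S ) S
( { } Q ) S
( { } { } ) S
( { } { } ) Q
( { } { } ) ( )

[S [Q ( [S [Q { }] [S [Q { }]]] )] [S [Q ( )]]]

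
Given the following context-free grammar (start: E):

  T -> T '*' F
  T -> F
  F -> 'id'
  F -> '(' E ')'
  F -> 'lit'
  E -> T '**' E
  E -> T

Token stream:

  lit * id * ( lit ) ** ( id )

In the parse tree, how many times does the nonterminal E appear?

4

[E [T [T [T [F lit]] * [F id]] * [F ( [E [T [F lit]]] )]] ** [E [T [F ( [E [T [F id]]] )]]]]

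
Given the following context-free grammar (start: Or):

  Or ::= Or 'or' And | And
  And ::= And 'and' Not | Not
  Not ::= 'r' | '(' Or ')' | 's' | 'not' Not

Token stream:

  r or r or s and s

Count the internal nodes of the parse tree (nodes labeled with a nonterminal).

[Or [Or [Or [And [Not r]]] or [And [Not r]]] or [And [And [Not s]] and [Not s]]]

11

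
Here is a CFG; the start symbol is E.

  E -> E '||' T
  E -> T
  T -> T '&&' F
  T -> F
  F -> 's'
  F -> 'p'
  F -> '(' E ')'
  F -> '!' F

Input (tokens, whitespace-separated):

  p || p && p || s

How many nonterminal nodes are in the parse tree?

11

[E [E [E [T [F p]]] || [T [T [F p]] && [F p]]] || [T [F s]]]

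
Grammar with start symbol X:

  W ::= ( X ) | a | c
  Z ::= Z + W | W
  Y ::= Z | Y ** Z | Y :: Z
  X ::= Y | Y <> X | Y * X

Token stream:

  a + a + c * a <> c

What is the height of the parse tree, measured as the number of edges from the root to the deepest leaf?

6

[X [Y [Z [Z [Z [W a]] + [W a]] + [W c]]] * [X [Y [Z [W a]]] <> [X [Y [Z [W c]]]]]]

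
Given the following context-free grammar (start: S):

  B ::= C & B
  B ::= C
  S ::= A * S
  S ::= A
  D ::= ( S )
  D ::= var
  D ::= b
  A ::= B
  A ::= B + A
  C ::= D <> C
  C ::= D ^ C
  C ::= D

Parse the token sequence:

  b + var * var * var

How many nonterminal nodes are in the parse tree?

[S [A [B [C [D b]]] + [A [B [C [D var]]]]] * [S [A [B [C [D var]]]] * [S [A [B [C [D var]]]]]]]

19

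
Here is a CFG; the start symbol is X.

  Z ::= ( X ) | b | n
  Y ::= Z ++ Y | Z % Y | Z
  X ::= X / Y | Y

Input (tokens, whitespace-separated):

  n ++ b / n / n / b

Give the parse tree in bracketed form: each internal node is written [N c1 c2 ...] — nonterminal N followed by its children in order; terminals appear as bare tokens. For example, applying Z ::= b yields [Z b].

[X [X [X [X [Y [Z n] ++ [Y [Z b]]]] / [Y [Z n]]] / [Y [Z n]]] / [Y [Z b]]]

X
X / Y
X / Y / Y
X / Y / Y / Y
Y / Y / Y / Y
Z ++ Y / Y / Y / Y
n ++ Y / Y / Y / Y
n ++ Z / Y / Y / Y
n ++ b / Y / Y / Y
n ++ b / Z / Y / Y
n ++ b / n / Y / Y
n ++ b / n / Z / Y
n ++ b / n / n / Y
n ++ b / n / n / Z
n ++ b / n / n / b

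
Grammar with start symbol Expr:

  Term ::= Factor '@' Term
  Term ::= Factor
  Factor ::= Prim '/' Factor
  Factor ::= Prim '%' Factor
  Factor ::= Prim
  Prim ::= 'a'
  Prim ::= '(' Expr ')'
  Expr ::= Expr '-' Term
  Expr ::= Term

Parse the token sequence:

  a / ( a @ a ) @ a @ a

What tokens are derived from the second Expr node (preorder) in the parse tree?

a @ a

[Expr [Term [Factor [Prim a] / [Factor [Prim ( [Expr [Term [Factor [Prim a]] @ [Term [Factor [Prim a]]]]] )]]] @ [Term [Factor [Prim a]] @ [Term [Factor [Prim a]]]]]]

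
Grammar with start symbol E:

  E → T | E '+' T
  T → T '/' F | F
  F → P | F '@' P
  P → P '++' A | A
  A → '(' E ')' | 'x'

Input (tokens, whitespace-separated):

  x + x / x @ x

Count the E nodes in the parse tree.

[E [E [T [F [P [A x]]]]] + [T [T [F [P [A x]]]] / [F [F [P [A x]]] @ [P [A x]]]]]

2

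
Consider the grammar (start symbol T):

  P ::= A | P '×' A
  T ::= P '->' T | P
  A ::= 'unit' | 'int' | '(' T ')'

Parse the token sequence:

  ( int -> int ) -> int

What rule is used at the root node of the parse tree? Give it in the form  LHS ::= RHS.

[T [P [A ( [T [P [A int]] -> [T [P [A int]]]] )]] -> [T [P [A int]]]]

T ::= P '->' T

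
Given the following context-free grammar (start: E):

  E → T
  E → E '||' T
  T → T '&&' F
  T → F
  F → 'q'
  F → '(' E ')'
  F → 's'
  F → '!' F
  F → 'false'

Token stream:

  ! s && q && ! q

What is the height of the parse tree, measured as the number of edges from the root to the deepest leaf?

6

[E [T [T [T [F ! [F s]]] && [F q]] && [F ! [F q]]]]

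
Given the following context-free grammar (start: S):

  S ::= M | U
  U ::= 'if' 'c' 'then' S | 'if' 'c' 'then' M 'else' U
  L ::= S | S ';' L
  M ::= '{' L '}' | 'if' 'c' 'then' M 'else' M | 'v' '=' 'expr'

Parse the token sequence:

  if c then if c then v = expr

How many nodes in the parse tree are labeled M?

1

[S [U if c then [S [U if c then [S [M v = expr]]]]]]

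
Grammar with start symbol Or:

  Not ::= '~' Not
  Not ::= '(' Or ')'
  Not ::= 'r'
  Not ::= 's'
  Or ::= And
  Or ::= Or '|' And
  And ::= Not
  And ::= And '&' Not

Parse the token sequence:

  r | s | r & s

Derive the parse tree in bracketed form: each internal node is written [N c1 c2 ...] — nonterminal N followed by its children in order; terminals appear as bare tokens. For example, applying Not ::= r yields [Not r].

Or
Or | And
Or | And | And
And | And | And
Not | And | And
r | And | And
r | Not | And
r | s | And
r | s | And & Not
r | s | Not & Not
r | s | r & Not
r | s | r & s

[Or [Or [Or [And [Not r]]] | [And [Not s]]] | [And [And [Not r]] & [Not s]]]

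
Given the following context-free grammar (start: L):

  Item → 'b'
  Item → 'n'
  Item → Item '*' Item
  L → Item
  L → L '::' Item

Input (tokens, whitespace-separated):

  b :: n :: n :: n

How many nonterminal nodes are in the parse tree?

8

[L [L [L [L [Item b]] :: [Item n]] :: [Item n]] :: [Item n]]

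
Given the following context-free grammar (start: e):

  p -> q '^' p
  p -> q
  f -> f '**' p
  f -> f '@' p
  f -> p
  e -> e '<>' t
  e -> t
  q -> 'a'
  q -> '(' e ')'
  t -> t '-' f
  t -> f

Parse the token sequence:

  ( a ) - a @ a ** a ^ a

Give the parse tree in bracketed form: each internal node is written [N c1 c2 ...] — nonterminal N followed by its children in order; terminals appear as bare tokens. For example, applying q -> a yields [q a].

e
t
t - f
f - f
p - f
q - f
( e ) - f
( t ) - f
( f ) - f
( p ) - f
( q ) - f
( a ) - f
( a ) - f ** p
( a ) - f @ p ** p
( a ) - p @ p ** p
( a ) - q @ p ** p
( a ) - a @ p ** p
( a ) - a @ q ** p
( a ) - a @ a ** p
( a ) - a @ a ** q ^ p
( a ) - a @ a ** a ^ p
( a ) - a @ a ** a ^ q
( a ) - a @ a ** a ^ a

[e [t [t [f [p [q ( [e [t [f [p [q a]]]]] )]]]] - [f [f [f [p [q a]]] @ [p [q a]]] ** [p [q a] ^ [p [q a]]]]]]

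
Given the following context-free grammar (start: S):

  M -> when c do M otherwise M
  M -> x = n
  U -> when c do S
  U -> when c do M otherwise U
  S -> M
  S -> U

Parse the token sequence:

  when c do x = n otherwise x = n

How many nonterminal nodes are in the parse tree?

4

[S [M when c do [M x = n] otherwise [M x = n]]]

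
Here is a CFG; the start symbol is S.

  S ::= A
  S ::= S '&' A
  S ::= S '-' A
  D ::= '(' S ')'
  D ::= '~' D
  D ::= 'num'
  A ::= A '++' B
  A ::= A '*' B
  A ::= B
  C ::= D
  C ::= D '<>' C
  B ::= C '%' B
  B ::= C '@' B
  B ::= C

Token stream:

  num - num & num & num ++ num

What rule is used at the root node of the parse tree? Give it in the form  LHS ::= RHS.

S ::= S '&' A

[S [S [S [S [A [B [C [D num]]]]] - [A [B [C [D num]]]]] & [A [B [C [D num]]]]] & [A [A [B [C [D num]]]] ++ [B [C [D num]]]]]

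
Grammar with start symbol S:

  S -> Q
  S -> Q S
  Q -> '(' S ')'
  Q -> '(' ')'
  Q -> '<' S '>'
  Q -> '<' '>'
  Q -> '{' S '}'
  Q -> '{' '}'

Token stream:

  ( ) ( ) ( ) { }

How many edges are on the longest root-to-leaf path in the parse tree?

[S [Q ( )] [S [Q ( )] [S [Q ( )] [S [Q { }]]]]]

5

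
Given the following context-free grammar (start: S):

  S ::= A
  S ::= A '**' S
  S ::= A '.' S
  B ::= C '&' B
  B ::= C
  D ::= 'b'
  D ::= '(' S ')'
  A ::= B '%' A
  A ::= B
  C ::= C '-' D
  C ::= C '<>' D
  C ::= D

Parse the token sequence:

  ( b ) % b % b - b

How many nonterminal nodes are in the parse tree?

[S [A [B [C [D ( [S [A [B [C [D b]]]]] )]]] % [A [B [C [D b]]] % [A [B [C [C [D b]] - [D b]]]]]]]

20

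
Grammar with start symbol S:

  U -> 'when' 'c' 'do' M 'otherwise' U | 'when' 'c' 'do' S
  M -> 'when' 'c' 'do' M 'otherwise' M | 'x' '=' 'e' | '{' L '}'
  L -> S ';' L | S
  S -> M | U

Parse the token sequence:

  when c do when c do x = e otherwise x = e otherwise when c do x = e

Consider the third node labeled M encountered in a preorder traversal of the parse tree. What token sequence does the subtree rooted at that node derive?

x = e

[S [U when c do [M when c do [M x = e] otherwise [M x = e]] otherwise [U when c do [S [M x = e]]]]]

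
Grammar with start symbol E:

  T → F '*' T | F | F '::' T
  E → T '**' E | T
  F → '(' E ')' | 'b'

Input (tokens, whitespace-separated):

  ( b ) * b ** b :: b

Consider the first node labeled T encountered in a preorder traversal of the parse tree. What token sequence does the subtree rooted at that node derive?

[E [T [F ( [E [T [F b]]] )] * [T [F b]]] ** [E [T [F b] :: [T [F b]]]]]

( b ) * b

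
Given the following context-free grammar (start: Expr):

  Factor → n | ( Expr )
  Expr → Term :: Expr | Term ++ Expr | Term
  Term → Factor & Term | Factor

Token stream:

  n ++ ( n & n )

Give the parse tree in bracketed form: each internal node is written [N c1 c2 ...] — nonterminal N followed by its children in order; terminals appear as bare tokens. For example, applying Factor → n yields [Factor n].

Expr
Term ++ Expr
Factor ++ Expr
n ++ Expr
n ++ Term
n ++ Factor
n ++ ( Expr )
n ++ ( Term )
n ++ ( Factor & Term )
n ++ ( n & Term )
n ++ ( n & Factor )
n ++ ( n & n )

[Expr [Term [Factor n]] ++ [Expr [Term [Factor ( [Expr [Term [Factor n] & [Term [Factor n]]]] )]]]]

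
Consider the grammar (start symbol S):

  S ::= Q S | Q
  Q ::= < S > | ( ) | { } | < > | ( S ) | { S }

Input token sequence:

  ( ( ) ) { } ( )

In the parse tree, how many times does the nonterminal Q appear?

4

[S [Q ( [S [Q ( )]] )] [S [Q { }] [S [Q ( )]]]]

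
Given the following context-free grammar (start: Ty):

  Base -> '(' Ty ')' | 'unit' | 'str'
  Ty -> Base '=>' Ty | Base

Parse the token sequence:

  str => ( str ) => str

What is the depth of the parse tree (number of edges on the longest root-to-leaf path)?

5

[Ty [Base str] => [Ty [Base ( [Ty [Base str]] )] => [Ty [Base str]]]]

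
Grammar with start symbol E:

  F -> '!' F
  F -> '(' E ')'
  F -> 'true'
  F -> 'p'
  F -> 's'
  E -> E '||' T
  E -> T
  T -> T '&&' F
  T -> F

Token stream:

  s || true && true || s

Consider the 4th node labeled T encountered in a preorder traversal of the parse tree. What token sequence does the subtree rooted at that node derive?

[E [E [E [T [F s]]] || [T [T [F true]] && [F true]]] || [T [F s]]]

s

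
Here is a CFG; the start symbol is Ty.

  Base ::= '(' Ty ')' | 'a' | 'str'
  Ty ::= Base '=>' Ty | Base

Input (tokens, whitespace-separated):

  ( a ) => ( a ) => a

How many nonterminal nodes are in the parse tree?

[Ty [Base ( [Ty [Base a]] )] => [Ty [Base ( [Ty [Base a]] )] => [Ty [Base a]]]]

10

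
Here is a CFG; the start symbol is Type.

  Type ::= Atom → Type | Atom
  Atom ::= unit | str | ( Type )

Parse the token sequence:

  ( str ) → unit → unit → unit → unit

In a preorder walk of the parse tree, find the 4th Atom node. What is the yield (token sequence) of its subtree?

[Type [Atom ( [Type [Atom str]] )] → [Type [Atom unit] → [Type [Atom unit] → [Type [Atom unit] → [Type [Atom unit]]]]]]

unit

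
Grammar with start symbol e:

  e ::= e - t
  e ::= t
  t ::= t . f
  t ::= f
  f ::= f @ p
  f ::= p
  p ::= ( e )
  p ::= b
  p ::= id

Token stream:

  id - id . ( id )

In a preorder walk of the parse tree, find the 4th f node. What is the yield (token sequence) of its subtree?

[e [e [t [f [p id]]]] - [t [t [f [p id]]] . [f [p ( [e [t [f [p id]]]] )]]]]

id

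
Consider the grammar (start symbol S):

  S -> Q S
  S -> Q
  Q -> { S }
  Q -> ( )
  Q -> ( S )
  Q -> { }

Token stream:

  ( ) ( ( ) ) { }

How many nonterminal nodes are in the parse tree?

8

[S [Q ( )] [S [Q ( [S [Q ( )]] )] [S [Q { }]]]]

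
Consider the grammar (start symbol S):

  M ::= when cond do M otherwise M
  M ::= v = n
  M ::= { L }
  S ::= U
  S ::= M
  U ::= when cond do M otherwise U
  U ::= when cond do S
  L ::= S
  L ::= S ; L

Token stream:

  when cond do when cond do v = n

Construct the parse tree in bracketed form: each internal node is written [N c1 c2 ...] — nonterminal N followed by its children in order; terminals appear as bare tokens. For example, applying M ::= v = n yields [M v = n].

S
U
when cond do S
when cond do U
when cond do when cond do S
when cond do when cond do M
when cond do when cond do v = n

[S [U when cond do [S [U when cond do [S [M v = n]]]]]]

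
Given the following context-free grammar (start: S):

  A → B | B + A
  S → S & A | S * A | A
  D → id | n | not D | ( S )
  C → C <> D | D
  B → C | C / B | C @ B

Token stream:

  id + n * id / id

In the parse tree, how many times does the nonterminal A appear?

[S [S [A [B [C [D id]]] + [A [B [C [D n]]]]]] * [A [B [C [D id]] / [B [C [D id]]]]]]

3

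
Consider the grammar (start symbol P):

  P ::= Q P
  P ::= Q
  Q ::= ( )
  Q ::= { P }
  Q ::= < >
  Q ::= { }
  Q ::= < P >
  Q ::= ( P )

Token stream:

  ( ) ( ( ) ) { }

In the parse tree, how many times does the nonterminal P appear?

4

[P [Q ( )] [P [Q ( [P [Q ( )]] )] [P [Q { }]]]]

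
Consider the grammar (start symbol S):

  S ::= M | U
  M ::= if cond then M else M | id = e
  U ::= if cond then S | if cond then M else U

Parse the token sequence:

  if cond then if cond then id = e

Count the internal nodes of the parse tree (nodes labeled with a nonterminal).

[S [U if cond then [S [U if cond then [S [M id = e]]]]]]

6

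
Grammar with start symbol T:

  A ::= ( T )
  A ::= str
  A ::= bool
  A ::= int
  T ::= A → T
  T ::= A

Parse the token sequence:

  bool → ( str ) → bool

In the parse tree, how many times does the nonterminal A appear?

[T [A bool] → [T [A ( [T [A str]] )] → [T [A bool]]]]

4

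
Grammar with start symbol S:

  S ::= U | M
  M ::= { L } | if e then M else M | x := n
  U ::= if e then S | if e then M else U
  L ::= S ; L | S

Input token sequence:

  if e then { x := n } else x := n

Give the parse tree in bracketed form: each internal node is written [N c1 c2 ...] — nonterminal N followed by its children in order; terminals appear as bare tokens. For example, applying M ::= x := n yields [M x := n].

[S [M if e then [M { [L [S [M x := n]]] }] else [M x := n]]]

S
M
if e then M else M
if e then { L } else M
if e then { S } else M
if e then { M } else M
if e then { x := n } else M
if e then { x := n } else x := n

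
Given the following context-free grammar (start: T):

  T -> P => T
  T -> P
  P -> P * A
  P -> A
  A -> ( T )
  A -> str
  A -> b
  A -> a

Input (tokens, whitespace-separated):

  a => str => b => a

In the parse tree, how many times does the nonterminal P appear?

4

[T [P [A a]] => [T [P [A str]] => [T [P [A b]] => [T [P [A a]]]]]]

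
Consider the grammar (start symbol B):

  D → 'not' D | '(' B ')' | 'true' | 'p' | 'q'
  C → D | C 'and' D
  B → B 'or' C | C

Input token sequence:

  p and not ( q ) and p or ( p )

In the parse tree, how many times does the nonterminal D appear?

7

[B [B [C [C [C [D p]] and [D not [D ( [B [C [D q]]] )]]] and [D p]]] or [C [D ( [B [C [D p]]] )]]]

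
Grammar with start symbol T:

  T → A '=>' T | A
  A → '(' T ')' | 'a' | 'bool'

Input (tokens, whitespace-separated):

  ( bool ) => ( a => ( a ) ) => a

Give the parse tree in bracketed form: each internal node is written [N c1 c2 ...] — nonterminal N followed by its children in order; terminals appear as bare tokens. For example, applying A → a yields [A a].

T
A => T
( T ) => T
( A ) => T
( bool ) => T
( bool ) => A => T
( bool ) => ( T ) => T
( bool ) => ( A => T ) => T
( bool ) => ( a => T ) => T
( bool ) => ( a => A ) => T
( bool ) => ( a => ( T ) ) => T
( bool ) => ( a => ( A ) ) => T
( bool ) => ( a => ( a ) ) => T
( bool ) => ( a => ( a ) ) => A
( bool ) => ( a => ( a ) ) => a

[T [A ( [T [A bool]] )] => [T [A ( [T [A a] => [T [A ( [T [A a]] )]]] )] => [T [A a]]]]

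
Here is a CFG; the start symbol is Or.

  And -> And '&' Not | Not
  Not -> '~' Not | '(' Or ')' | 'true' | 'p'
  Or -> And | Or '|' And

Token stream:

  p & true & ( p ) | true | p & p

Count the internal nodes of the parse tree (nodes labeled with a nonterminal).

[Or [Or [Or [And [And [And [Not p]] & [Not true]] & [Not ( [Or [And [Not p]]] )]]] | [And [Not true]]] | [And [And [Not p]] & [Not p]]]

18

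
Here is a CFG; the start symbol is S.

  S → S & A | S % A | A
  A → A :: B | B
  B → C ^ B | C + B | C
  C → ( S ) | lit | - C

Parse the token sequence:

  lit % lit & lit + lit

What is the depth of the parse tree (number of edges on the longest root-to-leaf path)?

[S [S [S [A [B [C lit]]]] % [A [B [C lit]]]] & [A [B [C lit] + [B [C lit]]]]]

6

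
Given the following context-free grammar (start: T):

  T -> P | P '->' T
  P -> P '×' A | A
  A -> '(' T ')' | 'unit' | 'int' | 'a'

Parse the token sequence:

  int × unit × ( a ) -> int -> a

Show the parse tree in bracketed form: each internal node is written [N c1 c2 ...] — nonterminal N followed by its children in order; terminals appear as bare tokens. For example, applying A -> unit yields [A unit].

T
P -> T
P × A -> T
P × A × A -> T
A × A × A -> T
int × A × A -> T
int × unit × A -> T
int × unit × ( T ) -> T
int × unit × ( P ) -> T
int × unit × ( A ) -> T
int × unit × ( a ) -> T
int × unit × ( a ) -> P -> T
int × unit × ( a ) -> A -> T
int × unit × ( a ) -> int -> T
int × unit × ( a ) -> int -> P
int × unit × ( a ) -> int -> A
int × unit × ( a ) -> int -> a

[T [P [P [P [A int]] × [A unit]] × [A ( [T [P [A a]]] )]] -> [T [P [A int]] -> [T [P [A a]]]]]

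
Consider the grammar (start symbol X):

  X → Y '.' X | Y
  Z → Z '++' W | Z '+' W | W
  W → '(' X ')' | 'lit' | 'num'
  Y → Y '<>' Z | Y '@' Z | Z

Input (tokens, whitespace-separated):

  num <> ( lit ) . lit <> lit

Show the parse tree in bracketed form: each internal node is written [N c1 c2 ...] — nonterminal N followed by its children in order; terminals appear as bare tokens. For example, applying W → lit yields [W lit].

X
Y . X
Y <> Z . X
Z <> Z . X
W <> Z . X
num <> Z . X
num <> W . X
num <> ( X ) . X
num <> ( Y ) . X
num <> ( Z ) . X
num <> ( W ) . X
num <> ( lit ) . X
num <> ( lit ) . Y
num <> ( lit ) . Y <> Z
num <> ( lit ) . Z <> Z
num <> ( lit ) . W <> Z
num <> ( lit ) . lit <> Z
num <> ( lit ) . lit <> W
num <> ( lit ) . lit <> lit

[X [Y [Y [Z [W num]]] <> [Z [W ( [X [Y [Z [W lit]]]] )]]] . [X [Y [Y [Z [W lit]]] <> [Z [W lit]]]]]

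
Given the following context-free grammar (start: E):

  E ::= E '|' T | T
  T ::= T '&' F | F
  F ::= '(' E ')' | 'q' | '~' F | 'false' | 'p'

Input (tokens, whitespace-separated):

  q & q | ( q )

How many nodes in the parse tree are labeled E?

3

[E [E [T [T [F q]] & [F q]]] | [T [F ( [E [T [F q]]] )]]]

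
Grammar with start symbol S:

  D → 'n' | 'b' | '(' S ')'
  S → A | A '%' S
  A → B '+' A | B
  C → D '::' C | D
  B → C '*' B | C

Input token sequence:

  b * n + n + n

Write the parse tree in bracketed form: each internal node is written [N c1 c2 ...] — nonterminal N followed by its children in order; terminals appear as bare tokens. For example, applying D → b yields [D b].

[S [A [B [C [D b]] * [B [C [D n]]]] + [A [B [C [D n]]] + [A [B [C [D n]]]]]]]

S
A
B + A
C * B + A
D * B + A
b * B + A
b * C + A
b * D + A
b * n + A
b * n + B + A
b * n + C + A
b * n + D + A
b * n + n + A
b * n + n + B
b * n + n + C
b * n + n + D
b * n + n + n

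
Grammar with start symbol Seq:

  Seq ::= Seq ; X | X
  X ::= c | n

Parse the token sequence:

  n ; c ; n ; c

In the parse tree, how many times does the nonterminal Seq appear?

4

[Seq [Seq [Seq [Seq [X n]] ; [X c]] ; [X n]] ; [X c]]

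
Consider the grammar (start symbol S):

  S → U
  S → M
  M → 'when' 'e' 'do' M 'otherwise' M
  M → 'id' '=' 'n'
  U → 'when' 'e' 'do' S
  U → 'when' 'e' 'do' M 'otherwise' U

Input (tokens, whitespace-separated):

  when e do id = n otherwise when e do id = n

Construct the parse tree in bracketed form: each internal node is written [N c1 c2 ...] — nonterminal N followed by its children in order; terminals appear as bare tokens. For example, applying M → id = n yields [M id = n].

[S [U when e do [M id = n] otherwise [U when e do [S [M id = n]]]]]

S
U
when e do M otherwise U
when e do id = n otherwise U
when e do id = n otherwise when e do S
when e do id = n otherwise when e do M
when e do id = n otherwise when e do id = n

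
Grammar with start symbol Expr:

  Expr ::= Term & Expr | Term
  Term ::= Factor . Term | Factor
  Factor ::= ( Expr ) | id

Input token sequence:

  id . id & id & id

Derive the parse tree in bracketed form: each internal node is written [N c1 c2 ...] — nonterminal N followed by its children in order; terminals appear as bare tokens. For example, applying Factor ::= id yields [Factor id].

[Expr [Term [Factor id] . [Term [Factor id]]] & [Expr [Term [Factor id]] & [Expr [Term [Factor id]]]]]

Expr
Term & Expr
Factor . Term & Expr
id . Term & Expr
id . Factor & Expr
id . id & Expr
id . id & Term & Expr
id . id & Factor & Expr
id . id & id & Expr
id . id & id & Term
id . id & id & Factor
id . id & id & id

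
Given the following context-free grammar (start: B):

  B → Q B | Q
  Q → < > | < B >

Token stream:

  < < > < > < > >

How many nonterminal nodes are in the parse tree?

[B [Q < [B [Q < >] [B [Q < >] [B [Q < >]]]] >]]

8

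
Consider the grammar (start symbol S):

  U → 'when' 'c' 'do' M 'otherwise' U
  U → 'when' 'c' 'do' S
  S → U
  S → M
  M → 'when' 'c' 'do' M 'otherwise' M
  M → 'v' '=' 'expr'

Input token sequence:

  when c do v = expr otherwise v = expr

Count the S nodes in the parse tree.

1

[S [M when c do [M v = expr] otherwise [M v = expr]]]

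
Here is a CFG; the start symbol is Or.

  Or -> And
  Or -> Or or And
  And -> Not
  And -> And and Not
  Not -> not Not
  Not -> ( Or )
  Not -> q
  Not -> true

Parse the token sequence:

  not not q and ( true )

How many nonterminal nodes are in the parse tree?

[Or [And [And [Not not [Not not [Not q]]]] and [Not ( [Or [And [Not true]]] )]]]

10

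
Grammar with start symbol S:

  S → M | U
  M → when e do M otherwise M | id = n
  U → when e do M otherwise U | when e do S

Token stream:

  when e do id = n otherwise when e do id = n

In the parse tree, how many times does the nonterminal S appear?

[S [U when e do [M id = n] otherwise [U when e do [S [M id = n]]]]]

2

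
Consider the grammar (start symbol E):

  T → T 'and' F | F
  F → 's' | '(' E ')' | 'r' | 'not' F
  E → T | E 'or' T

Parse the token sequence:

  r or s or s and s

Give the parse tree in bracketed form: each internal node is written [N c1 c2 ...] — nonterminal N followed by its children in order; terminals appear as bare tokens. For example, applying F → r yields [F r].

[E [E [E [T [F r]]] or [T [F s]]] or [T [T [F s]] and [F s]]]

E
E or T
E or T or T
T or T or T
F or T or T
r or T or T
r or F or T
r or s or T
r or s or T and F
r or s or F and F
r or s or s and F
r or s or s and s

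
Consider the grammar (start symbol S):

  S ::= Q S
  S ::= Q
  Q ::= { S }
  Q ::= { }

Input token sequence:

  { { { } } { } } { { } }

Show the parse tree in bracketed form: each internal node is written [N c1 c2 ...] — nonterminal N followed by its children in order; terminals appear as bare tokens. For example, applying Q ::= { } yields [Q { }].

[S [Q { [S [Q { [S [Q { }]] }] [S [Q { }]]] }] [S [Q { [S [Q { }]] }]]]

S
Q S
{ S } S
{ Q S } S
{ { S } S } S
{ { Q } S } S
{ { { } } S } S
{ { { } } Q } S
{ { { } } { } } S
{ { { } } { } } Q
{ { { } } { } } { S }
{ { { } } { } } { Q }
{ { { } } { } } { { } }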